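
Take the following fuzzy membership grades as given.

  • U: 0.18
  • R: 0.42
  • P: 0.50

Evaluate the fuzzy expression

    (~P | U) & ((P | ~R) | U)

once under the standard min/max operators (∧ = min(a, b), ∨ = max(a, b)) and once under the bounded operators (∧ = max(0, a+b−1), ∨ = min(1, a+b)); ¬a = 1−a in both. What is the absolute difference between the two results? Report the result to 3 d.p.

Under standard min/max:
  ~P = 1 − 0.50 = 0.50
  ~P | U = max(a, b) on (0.50, 0.18) = 0.50
  ~R = 1 − 0.42 = 0.58
  P | ~R = max(a, b) on (0.50, 0.58) = 0.58
  (P | ~R) | U = max(a, b) on (0.58, 0.18) = 0.58
  (~P | U) & ((P | ~R) | U) = min(a, b) on (0.50, 0.58) = 0.50
  → value = 0.5000
Under bounded:
  ~P = 1 − 0.50 = 0.50
  ~P | U = min(1, a+b) on (0.50, 0.18) = 0.68
  ~R = 1 − 0.42 = 0.58
  P | ~R = min(1, a+b) on (0.50, 0.58) = 1.00
  (P | ~R) | U = min(1, a+b) on (1.00, 0.18) = 1.00
  (~P | U) & ((P | ~R) | U) = max(0, a+b−1) on (0.68, 1.00) = 0.68
  → value = 0.6800
|0.5000 − 0.6800| = 0.180

0.180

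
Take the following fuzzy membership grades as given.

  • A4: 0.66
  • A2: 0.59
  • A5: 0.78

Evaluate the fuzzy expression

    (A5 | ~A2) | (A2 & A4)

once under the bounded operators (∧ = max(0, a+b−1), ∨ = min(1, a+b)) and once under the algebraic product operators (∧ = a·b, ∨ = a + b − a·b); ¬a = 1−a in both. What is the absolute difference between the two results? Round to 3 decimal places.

Under bounded:
  ~A2 = 1 − 0.59 = 0.41
  A5 | ~A2 = min(1, a+b) on (0.78, 0.41) = 1.00
  A2 & A4 = max(0, a+b−1) on (0.59, 0.66) = 0.25
  (A5 | ~A2) | (A2 & A4) = min(1, a+b) on (1.00, 0.25) = 1.00
  → value = 1.0000
Under algebraic product:
  ~A2 = 1 − 0.5900 = 0.4100
  A5 | ~A2 = a + b − a·b on (0.7800, 0.4100) = 0.8702
  A2 & A4 = a·b on (0.5900, 0.6600) = 0.3894
  (A5 | ~A2) | (A2 & A4) = a + b − a·b on (0.8702, 0.3894) = 0.9207
  → value = 0.9207
|1.0000 − 0.9207| = 0.079

0.079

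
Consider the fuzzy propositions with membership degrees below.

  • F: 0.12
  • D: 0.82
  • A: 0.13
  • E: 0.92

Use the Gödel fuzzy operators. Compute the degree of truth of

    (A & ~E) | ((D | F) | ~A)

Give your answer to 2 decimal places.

~E = 1 − 0.92 = 0.08
A & ~E = min(a, b) on (0.13, 0.08) = 0.08
D | F = max(a, b) on (0.82, 0.12) = 0.82
~A = 1 − 0.13 = 0.87
(D | F) | ~A = max(a, b) on (0.82, 0.87) = 0.87
(A & ~E) | ((D | F) | ~A) = max(a, b) on (0.08, 0.87) = 0.87

0.87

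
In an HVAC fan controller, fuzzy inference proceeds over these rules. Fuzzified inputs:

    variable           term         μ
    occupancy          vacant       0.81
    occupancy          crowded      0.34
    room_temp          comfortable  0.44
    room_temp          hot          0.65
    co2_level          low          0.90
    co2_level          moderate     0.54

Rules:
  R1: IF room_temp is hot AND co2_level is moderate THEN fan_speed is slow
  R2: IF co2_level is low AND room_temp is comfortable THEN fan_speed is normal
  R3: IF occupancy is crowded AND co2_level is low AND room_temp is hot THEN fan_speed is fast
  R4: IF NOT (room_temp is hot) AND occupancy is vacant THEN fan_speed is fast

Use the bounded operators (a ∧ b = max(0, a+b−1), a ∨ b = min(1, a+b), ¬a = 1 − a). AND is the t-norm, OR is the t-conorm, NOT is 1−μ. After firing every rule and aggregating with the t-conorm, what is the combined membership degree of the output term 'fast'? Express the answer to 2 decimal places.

0.16

R1: hot=0.65, moderate=0.54; AND[max(0, a+b−1)] → w = 0.19
R2: low=0.90, comfortable=0.44; AND[max(0, a+b−1)] → w = 0.34
R3: crowded=0.34, low=0.90, hot=0.65; AND[max(0, a+b−1)] → w = 0.00
R4: ¬hot=1−0.65=0.35, vacant=0.81; AND[max(0, a+b−1)] → w = 0.16
Rules with consequent 'fast': {R3, R4} → strengths 0.00, 0.16
Aggregate via t-conorm [min(1, a+b)]: 0.16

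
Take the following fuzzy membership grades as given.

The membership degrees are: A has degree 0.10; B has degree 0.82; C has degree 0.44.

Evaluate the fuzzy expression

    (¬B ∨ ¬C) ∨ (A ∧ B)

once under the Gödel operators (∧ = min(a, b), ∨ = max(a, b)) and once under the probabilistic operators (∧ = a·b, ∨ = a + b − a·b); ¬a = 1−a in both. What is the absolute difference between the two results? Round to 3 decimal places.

Under Gödel:
  ¬B = 1 − 0.82 = 0.18
  ¬C = 1 − 0.44 = 0.56
  ¬B ∨ ¬C = max(a, b) on (0.18, 0.56) = 0.56
  A ∧ B = min(a, b) on (0.10, 0.82) = 0.10
  (¬B ∨ ¬C) ∨ (A ∧ B) = max(a, b) on (0.56, 0.10) = 0.56
  → value = 0.5600
Under probabilistic:
  ¬B = 1 − 0.8200 = 0.1800
  ¬C = 1 − 0.4400 = 0.5600
  ¬B ∨ ¬C = a + b − a·b on (0.1800, 0.5600) = 0.6392
  A ∧ B = a·b on (0.1000, 0.8200) = 0.0820
  (¬B ∨ ¬C) ∨ (A ∧ B) = a + b − a·b on (0.6392, 0.0820) = 0.6688
  → value = 0.6688
|0.5600 − 0.6688| = 0.109

0.109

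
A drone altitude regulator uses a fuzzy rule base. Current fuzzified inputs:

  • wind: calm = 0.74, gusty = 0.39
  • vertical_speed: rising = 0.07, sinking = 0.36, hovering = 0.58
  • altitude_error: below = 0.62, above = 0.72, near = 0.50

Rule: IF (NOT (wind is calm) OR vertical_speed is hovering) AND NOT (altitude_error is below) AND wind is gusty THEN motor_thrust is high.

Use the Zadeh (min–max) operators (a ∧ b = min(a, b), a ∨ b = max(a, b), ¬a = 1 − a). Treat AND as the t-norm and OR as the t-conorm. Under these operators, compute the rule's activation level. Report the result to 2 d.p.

firing strength: (¬calm=1−0.74=0.26 OR hovering=0.58) = 0.58; AND[min(a, b)] with ¬below=1−0.62=0.38, gusty=0.39 → w = 0.38

0.38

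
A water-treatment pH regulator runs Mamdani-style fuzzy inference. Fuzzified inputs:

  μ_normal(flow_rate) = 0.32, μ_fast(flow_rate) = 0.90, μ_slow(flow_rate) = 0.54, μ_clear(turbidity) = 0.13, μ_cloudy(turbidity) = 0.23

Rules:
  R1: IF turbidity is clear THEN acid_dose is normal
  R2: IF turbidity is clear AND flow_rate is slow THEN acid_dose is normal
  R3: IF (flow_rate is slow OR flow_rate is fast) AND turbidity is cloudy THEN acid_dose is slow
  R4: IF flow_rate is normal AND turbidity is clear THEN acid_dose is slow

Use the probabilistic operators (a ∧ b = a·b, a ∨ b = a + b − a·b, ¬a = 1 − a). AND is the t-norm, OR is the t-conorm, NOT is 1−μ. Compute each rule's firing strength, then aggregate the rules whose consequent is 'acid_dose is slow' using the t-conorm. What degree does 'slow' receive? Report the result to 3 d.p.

R1: clear=0.13 → w = 0.1300
R2: clear=0.13, slow=0.54; AND[a·b] → w = 0.0702
R3: (slow=0.54 OR fast=0.90) = 0.9540; AND[a·b] with cloudy=0.23 → w = 0.2194
R4: normal=0.32, clear=0.13; AND[a·b] → w = 0.0416
Rules with consequent 'slow': {R3, R4} → strengths 0.2194, 0.0416
Aggregate via t-conorm [a + b − a·b]: 0.2519

0.252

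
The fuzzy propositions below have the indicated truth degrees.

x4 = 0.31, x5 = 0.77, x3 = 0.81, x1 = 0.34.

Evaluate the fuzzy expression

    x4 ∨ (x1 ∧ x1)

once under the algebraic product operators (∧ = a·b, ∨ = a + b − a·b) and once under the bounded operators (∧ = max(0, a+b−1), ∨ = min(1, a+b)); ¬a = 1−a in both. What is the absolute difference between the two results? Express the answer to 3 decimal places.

0.080

Under algebraic product:
  x1 ∧ x1 = a·b on (0.3400, 0.3400) = 0.1156
  x4 ∨ (x1 ∧ x1) = a + b − a·b on (0.3100, 0.1156) = 0.3898
  → value = 0.3898
Under bounded:
  x1 ∧ x1 = max(0, a+b−1) on (0.34, 0.34) = 0.00
  x4 ∨ (x1 ∧ x1) = min(1, a+b) on (0.31, 0.00) = 0.31
  → value = 0.3100
|0.3898 − 0.3100| = 0.080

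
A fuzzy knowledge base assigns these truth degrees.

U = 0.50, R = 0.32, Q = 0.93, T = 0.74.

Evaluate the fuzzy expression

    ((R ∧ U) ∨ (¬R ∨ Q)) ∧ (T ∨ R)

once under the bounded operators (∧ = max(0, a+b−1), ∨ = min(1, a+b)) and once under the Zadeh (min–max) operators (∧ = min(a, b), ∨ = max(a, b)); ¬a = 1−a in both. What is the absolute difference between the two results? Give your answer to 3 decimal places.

Under bounded:
  R ∧ U = max(0, a+b−1) on (0.32, 0.50) = 0.00
  ¬R = 1 − 0.32 = 0.68
  ¬R ∨ Q = min(1, a+b) on (0.68, 0.93) = 1.00
  (R ∧ U) ∨ (¬R ∨ Q) = min(1, a+b) on (0.00, 1.00) = 1.00
  T ∨ R = min(1, a+b) on (0.74, 0.32) = 1.00
  ((R ∧ U) ∨ (¬R ∨ Q)) ∧ (T ∨ R) = max(0, a+b−1) on (1.00, 1.00) = 1.00
  → value = 1.0000
Under Zadeh (min–max):
  R ∧ U = min(a, b) on (0.32, 0.50) = 0.32
  ¬R = 1 − 0.32 = 0.68
  ¬R ∨ Q = max(a, b) on (0.68, 0.93) = 0.93
  (R ∧ U) ∨ (¬R ∨ Q) = max(a, b) on (0.32, 0.93) = 0.93
  T ∨ R = max(a, b) on (0.74, 0.32) = 0.74
  ((R ∧ U) ∨ (¬R ∨ Q)) ∧ (T ∨ R) = min(a, b) on (0.93, 0.74) = 0.74
  → value = 0.7400
|1.0000 − 0.7400| = 0.260

0.260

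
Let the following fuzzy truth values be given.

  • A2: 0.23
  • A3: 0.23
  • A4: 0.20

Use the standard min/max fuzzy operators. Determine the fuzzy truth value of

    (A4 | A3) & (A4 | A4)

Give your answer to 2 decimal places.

0.20

A4 | A3 = max(a, b) on (0.20, 0.23) = 0.23
A4 | A4 = max(a, b) on (0.20, 0.20) = 0.20
(A4 | A3) & (A4 | A4) = min(a, b) on (0.23, 0.20) = 0.20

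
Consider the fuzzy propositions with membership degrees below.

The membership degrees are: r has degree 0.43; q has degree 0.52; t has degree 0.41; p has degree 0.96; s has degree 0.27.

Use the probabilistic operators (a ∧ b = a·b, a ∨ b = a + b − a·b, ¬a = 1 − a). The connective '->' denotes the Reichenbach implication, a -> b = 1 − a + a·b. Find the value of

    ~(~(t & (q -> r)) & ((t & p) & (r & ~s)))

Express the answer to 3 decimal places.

0.912

q -> r  [Reichenbach: 1 − a + a·b] with a=0.5200, b=0.4300 → 0.7036
t & (q -> r) = a·b on (0.4100, 0.7036) = 0.2885
~(t & (q -> r)) = 1 − 0.2885 = 0.7115
t & p = a·b on (0.4100, 0.9600) = 0.3936
~s = 1 − 0.2700 = 0.7300
r & ~s = a·b on (0.4300, 0.7300) = 0.3139
(t & p) & (r & ~s) = a·b on (0.3936, 0.3139) = 0.1236
~(t & (q -> r)) & ((t & p) & (r & ~s)) = a·b on (0.7115, 0.1236) = 0.0879
~(~(t & (q -> r)) & ((t & p) & (r & ~s))) = 1 − 0.0879 = 0.9121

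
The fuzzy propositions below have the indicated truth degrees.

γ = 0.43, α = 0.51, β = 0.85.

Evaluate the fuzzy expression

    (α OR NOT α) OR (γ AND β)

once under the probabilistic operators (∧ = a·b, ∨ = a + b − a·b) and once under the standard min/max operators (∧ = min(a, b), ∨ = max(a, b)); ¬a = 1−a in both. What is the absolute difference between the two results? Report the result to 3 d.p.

0.331

Under probabilistic:
  NOT α = 1 − 0.5100 = 0.4900
  α OR NOT α = a + b − a·b on (0.5100, 0.4900) = 0.7501
  γ AND β = a·b on (0.4300, 0.8500) = 0.3655
  (α OR NOT α) OR (γ AND β) = a + b − a·b on (0.7501, 0.3655) = 0.8414
  → value = 0.8414
Under standard min/max:
  NOT α = 1 − 0.51 = 0.49
  α OR NOT α = max(a, b) on (0.51, 0.49) = 0.51
  γ AND β = min(a, b) on (0.43, 0.85) = 0.43
  (α OR NOT α) OR (γ AND β) = max(a, b) on (0.51, 0.43) = 0.51
  → value = 0.5100
|0.8414 − 0.5100| = 0.331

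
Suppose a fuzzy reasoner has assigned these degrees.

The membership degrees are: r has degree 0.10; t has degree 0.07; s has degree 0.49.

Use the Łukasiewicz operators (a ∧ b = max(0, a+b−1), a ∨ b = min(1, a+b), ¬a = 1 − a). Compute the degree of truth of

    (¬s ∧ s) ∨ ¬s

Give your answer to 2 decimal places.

¬s = 1 − 0.49 = 0.51
¬s ∧ s = max(0, a+b−1) on (0.51, 0.49) = 0.00
¬s = 1 − 0.49 = 0.51
(¬s ∧ s) ∨ ¬s = min(1, a+b) on (0.00, 0.51) = 0.51

0.51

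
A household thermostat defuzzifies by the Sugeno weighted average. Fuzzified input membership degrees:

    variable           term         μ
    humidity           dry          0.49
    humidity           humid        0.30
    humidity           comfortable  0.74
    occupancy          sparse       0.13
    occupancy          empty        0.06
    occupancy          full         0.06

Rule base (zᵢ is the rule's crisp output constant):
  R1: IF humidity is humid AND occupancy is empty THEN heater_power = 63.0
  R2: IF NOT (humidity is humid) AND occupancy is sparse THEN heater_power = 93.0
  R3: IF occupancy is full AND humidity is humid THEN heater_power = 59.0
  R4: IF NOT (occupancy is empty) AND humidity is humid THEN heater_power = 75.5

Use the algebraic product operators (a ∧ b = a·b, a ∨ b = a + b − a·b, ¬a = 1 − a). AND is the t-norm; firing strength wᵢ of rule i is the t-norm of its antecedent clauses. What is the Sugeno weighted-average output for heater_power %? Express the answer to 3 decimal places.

R1 (z=63.0): humid=0.30, empty=0.06; AND[a·b] → w = 0.0180
R2 (z=93.0): ¬humid=1−0.30=0.70, sparse=0.13; AND[a·b] → w = 0.0910
R3 (z=59.0): full=0.06, humid=0.30; AND[a·b] → w = 0.0180
R4 (z=75.5): ¬empty=1−0.06=0.94, humid=0.30; AND[a·b] → w = 0.2820
Weighted average = (0.0180·63.0 + 0.0910·93.0 + 0.0180·59.0 + 0.2820·75.5) / (0.0180 + 0.0910 + 0.0180 + 0.2820)
  = 31.9500 / 0.4090 = 78.117

78.117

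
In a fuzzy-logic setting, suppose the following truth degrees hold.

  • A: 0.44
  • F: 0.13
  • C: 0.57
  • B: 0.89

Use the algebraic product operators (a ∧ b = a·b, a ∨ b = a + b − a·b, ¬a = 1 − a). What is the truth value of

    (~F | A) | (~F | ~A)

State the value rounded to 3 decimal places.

0.996

~F = 1 − 0.1300 = 0.8700
~F | A = a + b − a·b on (0.8700, 0.4400) = 0.9272
~F = 1 − 0.1300 = 0.8700
~A = 1 − 0.4400 = 0.5600
~F | ~A = a + b − a·b on (0.8700, 0.5600) = 0.9428
(~F | A) | (~F | ~A) = a + b − a·b on (0.9272, 0.9428) = 0.9958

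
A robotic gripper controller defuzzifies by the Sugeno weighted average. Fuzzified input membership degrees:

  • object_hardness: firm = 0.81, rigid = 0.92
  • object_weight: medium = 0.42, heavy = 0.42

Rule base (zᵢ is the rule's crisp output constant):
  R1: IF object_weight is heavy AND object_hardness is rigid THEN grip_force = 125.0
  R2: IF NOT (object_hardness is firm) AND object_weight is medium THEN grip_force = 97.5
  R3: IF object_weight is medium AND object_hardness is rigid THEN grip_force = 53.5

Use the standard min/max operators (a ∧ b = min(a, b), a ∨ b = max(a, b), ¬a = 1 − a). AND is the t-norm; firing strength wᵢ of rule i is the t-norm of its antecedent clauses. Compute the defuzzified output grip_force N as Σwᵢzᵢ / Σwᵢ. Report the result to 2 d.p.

90.77

R1 (z=125.0): heavy=0.42, rigid=0.92; AND[min(a, b)] → w = 0.42
R2 (z=97.5): ¬firm=1−0.81=0.19, medium=0.42; AND[min(a, b)] → w = 0.19
R3 (z=53.5): medium=0.42, rigid=0.92; AND[min(a, b)] → w = 0.42
Weighted average = (0.42·125.0 + 0.19·97.5 + 0.42·53.5) / (0.42 + 0.19 + 0.42)
  = 93.4950 / 1.0300 = 90.77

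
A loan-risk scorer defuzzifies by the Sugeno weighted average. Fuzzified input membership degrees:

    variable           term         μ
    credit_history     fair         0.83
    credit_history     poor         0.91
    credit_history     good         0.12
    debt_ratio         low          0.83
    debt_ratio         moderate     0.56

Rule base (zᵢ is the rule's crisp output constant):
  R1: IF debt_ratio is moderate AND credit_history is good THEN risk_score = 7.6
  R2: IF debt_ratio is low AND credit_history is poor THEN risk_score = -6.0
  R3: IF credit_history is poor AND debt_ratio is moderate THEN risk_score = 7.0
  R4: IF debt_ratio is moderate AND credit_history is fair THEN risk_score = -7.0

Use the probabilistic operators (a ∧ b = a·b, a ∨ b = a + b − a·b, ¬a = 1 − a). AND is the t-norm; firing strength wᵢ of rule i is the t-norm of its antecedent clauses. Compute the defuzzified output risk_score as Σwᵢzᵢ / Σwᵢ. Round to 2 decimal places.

R1 (z=7.6): moderate=0.56, good=0.12; AND[a·b] → w = 0.0672
R2 (z=-6.0): low=0.83, poor=0.91; AND[a·b] → w = 0.7553
R3 (z=7.0): poor=0.91, moderate=0.56; AND[a·b] → w = 0.5096
R4 (z=-7.0): moderate=0.56, fair=0.83; AND[a·b] → w = 0.4648
Weighted average = (0.0672·7.6 + 0.7553·-6.0 + 0.5096·7.0 + 0.4648·-7.0) / (0.0672 + 0.7553 + 0.5096 + 0.4648)
  = -3.7075 / 1.7969 = -2.06

-2.06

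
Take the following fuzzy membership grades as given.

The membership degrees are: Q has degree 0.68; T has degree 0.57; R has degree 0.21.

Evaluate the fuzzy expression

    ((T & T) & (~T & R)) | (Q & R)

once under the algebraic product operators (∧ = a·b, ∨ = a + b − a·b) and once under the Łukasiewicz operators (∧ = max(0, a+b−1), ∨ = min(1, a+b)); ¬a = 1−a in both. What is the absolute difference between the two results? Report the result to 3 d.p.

Under algebraic product:
  T & T = a·b on (0.5700, 0.5700) = 0.3249
  ~T = 1 − 0.5700 = 0.4300
  ~T & R = a·b on (0.4300, 0.2100) = 0.0903
  (T & T) & (~T & R) = a·b on (0.3249, 0.0903) = 0.0293
  Q & R = a·b on (0.6800, 0.2100) = 0.1428
  ((T & T) & (~T & R)) | (Q & R) = a + b − a·b on (0.0293, 0.1428) = 0.1679
  → value = 0.1679
Under Łukasiewicz:
  T & T = max(0, a+b−1) on (0.57, 0.57) = 0.14
  ~T = 1 − 0.57 = 0.43
  ~T & R = max(0, a+b−1) on (0.43, 0.21) = 0.00
  (T & T) & (~T & R) = max(0, a+b−1) on (0.14, 0.00) = 0.00
  Q & R = max(0, a+b−1) on (0.68, 0.21) = 0.00
  ((T & T) & (~T & R)) | (Q & R) = min(1, a+b) on (0.00, 0.00) = 0.00
  → value = 0.0000
|0.1679 − 0.0000| = 0.168

0.168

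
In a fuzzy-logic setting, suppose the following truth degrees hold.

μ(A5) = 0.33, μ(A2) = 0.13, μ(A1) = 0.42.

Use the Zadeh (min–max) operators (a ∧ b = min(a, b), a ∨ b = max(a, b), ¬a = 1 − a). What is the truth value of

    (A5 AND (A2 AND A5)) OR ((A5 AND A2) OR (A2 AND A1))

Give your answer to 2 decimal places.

0.13

A2 AND A5 = min(a, b) on (0.13, 0.33) = 0.13
A5 AND (A2 AND A5) = min(a, b) on (0.33, 0.13) = 0.13
A5 AND A2 = min(a, b) on (0.33, 0.13) = 0.13
A2 AND A1 = min(a, b) on (0.13, 0.42) = 0.13
(A5 AND A2) OR (A2 AND A1) = max(a, b) on (0.13, 0.13) = 0.13
(A5 AND (A2 AND A5)) OR ((A5 AND A2) OR (A2 AND A1)) = max(a, b) on (0.13, 0.13) = 0.13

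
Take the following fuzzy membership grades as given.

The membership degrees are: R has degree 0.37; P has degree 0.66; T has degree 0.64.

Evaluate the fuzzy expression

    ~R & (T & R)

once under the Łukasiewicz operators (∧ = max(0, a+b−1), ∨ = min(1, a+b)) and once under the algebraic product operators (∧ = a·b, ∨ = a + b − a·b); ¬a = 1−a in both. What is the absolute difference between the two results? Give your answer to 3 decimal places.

0.149

Under Łukasiewicz:
  ~R = 1 − 0.37 = 0.63
  T & R = max(0, a+b−1) on (0.64, 0.37) = 0.01
  ~R & (T & R) = max(0, a+b−1) on (0.63, 0.01) = 0.00
  → value = 0.0000
Under algebraic product:
  ~R = 1 − 0.3700 = 0.6300
  T & R = a·b on (0.6400, 0.3700) = 0.2368
  ~R & (T & R) = a·b on (0.6300, 0.2368) = 0.1492
  → value = 0.1492
|0.0000 − 0.1492| = 0.149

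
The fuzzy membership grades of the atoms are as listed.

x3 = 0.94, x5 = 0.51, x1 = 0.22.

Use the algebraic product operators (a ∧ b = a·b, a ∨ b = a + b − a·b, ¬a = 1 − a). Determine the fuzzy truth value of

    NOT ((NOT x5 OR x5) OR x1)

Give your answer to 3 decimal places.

NOT x5 = 1 − 0.5100 = 0.4900
NOT x5 OR x5 = a + b − a·b on (0.4900, 0.5100) = 0.7501
(NOT x5 OR x5) OR x1 = a + b − a·b on (0.7501, 0.2200) = 0.8051
NOT ((NOT x5 OR x5) OR x1) = 1 − 0.8051 = 0.1949

0.195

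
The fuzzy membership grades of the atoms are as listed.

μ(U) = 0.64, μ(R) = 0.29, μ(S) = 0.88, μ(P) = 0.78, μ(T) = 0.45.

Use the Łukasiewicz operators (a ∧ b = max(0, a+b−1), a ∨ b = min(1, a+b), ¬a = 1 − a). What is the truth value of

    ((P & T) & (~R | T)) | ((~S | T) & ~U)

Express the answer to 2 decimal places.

0.23

P & T = max(0, a+b−1) on (0.78, 0.45) = 0.23
~R = 1 − 0.29 = 0.71
~R | T = min(1, a+b) on (0.71, 0.45) = 1.00
(P & T) & (~R | T) = max(0, a+b−1) on (0.23, 1.00) = 0.23
~S = 1 − 0.88 = 0.12
~S | T = min(1, a+b) on (0.12, 0.45) = 0.57
~U = 1 − 0.64 = 0.36
(~S | T) & ~U = max(0, a+b−1) on (0.57, 0.36) = 0.00
((P & T) & (~R | T)) | ((~S | T) & ~U) = min(1, a+b) on (0.23, 0.00) = 0.23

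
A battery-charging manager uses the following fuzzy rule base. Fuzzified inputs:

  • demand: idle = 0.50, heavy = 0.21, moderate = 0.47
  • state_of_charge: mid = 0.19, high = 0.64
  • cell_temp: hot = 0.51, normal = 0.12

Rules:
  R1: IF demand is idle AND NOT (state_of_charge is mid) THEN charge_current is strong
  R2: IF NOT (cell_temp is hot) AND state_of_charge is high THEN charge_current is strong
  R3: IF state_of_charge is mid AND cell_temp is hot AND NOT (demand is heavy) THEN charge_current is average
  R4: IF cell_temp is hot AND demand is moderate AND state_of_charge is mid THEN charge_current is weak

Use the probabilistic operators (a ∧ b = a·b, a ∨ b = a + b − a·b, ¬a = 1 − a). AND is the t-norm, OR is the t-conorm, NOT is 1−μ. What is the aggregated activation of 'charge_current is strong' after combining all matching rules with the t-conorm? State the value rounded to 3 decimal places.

R1: idle=0.50, ¬mid=1−0.19=0.81; AND[a·b] → w = 0.4050
R2: ¬hot=1−0.51=0.49, high=0.64; AND[a·b] → w = 0.3136
R3: mid=0.19, hot=0.51, ¬heavy=1−0.21=0.79; AND[a·b] → w = 0.0766
R4: hot=0.51, moderate=0.47, mid=0.19; AND[a·b] → w = 0.0455
Rules with consequent 'strong': {R1, R2} → strengths 0.4050, 0.3136
Aggregate via t-conorm [a + b − a·b]: 0.5916

0.592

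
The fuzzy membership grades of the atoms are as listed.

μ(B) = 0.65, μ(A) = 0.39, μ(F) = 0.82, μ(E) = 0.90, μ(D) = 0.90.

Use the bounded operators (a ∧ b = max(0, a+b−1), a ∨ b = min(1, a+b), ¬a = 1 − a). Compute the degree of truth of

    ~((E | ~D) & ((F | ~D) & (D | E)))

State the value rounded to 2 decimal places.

0.08

~D = 1 − 0.90 = 0.10
E | ~D = min(1, a+b) on (0.90, 0.10) = 1.00
~D = 1 − 0.90 = 0.10
F | ~D = min(1, a+b) on (0.82, 0.10) = 0.92
D | E = min(1, a+b) on (0.90, 0.90) = 1.00
(F | ~D) & (D | E) = max(0, a+b−1) on (0.92, 1.00) = 0.92
(E | ~D) & ((F | ~D) & (D | E)) = max(0, a+b−1) on (1.00, 0.92) = 0.92
~((E | ~D) & ((F | ~D) & (D | E))) = 1 − 0.92 = 0.08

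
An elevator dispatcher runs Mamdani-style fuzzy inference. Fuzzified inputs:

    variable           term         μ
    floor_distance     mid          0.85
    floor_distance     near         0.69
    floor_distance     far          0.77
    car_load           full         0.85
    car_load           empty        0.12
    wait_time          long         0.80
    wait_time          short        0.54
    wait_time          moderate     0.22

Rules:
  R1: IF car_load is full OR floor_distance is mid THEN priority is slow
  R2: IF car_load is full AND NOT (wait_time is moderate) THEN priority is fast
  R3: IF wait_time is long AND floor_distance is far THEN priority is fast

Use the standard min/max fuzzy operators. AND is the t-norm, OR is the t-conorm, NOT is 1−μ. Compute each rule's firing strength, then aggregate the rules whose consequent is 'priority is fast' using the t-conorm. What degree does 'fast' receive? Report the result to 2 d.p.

R1: full=0.85, mid=0.85; OR[max(a, b)] → w = 0.85
R2: full=0.85, ¬moderate=1−0.22=0.78; AND[min(a, b)] → w = 0.78
R3: long=0.80, far=0.77; AND[min(a, b)] → w = 0.77
Rules with consequent 'fast': {R2, R3} → strengths 0.78, 0.77
Aggregate via t-conorm [max(a, b)]: 0.78

0.78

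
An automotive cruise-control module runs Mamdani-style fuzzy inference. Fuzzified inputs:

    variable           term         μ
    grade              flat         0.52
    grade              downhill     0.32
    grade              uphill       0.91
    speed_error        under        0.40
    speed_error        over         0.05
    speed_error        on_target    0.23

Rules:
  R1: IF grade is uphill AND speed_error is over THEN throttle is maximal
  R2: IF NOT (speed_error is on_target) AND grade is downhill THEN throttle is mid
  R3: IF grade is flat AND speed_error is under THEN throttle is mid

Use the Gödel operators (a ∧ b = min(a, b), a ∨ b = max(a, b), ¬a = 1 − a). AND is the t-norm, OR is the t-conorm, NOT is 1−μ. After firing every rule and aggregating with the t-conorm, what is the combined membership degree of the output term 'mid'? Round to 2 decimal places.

R1: uphill=0.91, over=0.05; AND[min(a, b)] → w = 0.05
R2: ¬on_target=1−0.23=0.77, downhill=0.32; AND[min(a, b)] → w = 0.32
R3: flat=0.52, under=0.40; AND[min(a, b)] → w = 0.40
Rules with consequent 'mid': {R2, R3} → strengths 0.32, 0.40
Aggregate via t-conorm [max(a, b)]: 0.40

0.40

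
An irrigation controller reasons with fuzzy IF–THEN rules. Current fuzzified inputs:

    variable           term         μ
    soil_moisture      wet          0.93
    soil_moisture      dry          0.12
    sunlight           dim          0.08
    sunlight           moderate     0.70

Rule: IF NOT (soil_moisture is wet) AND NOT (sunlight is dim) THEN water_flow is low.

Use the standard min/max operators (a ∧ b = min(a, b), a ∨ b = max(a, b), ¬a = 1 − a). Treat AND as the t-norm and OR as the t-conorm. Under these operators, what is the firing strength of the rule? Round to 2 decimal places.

0.07

firing strength: ¬wet=1−0.93=0.07, ¬dim=1−0.08=0.92; AND[min(a, b)] → w = 0.07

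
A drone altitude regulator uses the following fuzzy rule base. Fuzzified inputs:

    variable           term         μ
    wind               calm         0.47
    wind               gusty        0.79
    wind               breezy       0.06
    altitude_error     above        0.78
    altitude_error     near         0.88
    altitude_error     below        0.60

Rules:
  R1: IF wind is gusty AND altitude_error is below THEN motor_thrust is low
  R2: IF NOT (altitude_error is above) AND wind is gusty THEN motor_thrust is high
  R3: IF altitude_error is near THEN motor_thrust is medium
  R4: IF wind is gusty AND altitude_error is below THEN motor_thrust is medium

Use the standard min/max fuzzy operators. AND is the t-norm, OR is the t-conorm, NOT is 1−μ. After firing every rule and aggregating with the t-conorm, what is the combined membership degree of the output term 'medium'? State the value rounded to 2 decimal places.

R1: gusty=0.79, below=0.60; AND[min(a, b)] → w = 0.60
R2: ¬above=1−0.78=0.22, gusty=0.79; AND[min(a, b)] → w = 0.22
R3: near=0.88 → w = 0.88
R4: gusty=0.79, below=0.60; AND[min(a, b)] → w = 0.60
Rules with consequent 'medium': {R3, R4} → strengths 0.88, 0.60
Aggregate via t-conorm [max(a, b)]: 0.88

0.88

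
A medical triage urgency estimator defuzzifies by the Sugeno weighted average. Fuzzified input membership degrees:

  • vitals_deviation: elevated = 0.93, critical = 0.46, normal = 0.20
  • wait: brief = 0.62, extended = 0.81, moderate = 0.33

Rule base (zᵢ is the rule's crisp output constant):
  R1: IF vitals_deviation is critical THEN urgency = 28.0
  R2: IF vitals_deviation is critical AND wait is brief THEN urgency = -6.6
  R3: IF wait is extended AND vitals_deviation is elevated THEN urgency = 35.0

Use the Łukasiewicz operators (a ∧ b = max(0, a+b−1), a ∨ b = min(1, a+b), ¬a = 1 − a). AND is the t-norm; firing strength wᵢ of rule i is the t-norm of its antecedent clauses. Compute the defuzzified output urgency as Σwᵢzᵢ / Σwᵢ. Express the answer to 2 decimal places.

29.88

R1 (z=28.0): critical=0.46 → w = 0.46
R2 (z=-6.6): critical=0.46, brief=0.62; AND[max(0, a+b−1)] → w = 0.08
R3 (z=35.0): extended=0.81, elevated=0.93; AND[max(0, a+b−1)] → w = 0.74
Weighted average = (0.46·28.0 + 0.08·-6.6 + 0.74·35.0) / (0.46 + 0.08 + 0.74)
  = 38.2520 / 1.2800 = 29.88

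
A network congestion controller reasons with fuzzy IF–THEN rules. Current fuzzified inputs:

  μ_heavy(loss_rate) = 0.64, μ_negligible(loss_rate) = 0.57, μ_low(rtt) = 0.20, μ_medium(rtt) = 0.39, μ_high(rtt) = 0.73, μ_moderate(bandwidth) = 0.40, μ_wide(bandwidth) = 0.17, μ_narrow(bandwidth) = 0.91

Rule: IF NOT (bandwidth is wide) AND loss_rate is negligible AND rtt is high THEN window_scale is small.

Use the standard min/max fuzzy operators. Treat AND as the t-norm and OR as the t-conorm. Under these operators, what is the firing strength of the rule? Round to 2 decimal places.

0.57

firing strength: ¬wide=1−0.17=0.83, negligible=0.57, high=0.73; AND[min(a, b)] → w = 0.57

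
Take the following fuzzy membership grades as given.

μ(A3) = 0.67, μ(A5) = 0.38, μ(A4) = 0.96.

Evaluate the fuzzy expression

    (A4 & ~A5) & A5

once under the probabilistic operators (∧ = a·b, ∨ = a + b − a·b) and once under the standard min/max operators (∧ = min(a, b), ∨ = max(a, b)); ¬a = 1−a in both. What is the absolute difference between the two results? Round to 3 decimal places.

Under probabilistic:
  ~A5 = 1 − 0.3800 = 0.6200
  A4 & ~A5 = a·b on (0.9600, 0.6200) = 0.5952
  (A4 & ~A5) & A5 = a·b on (0.5952, 0.3800) = 0.2262
  → value = 0.2262
Under standard min/max:
  ~A5 = 1 − 0.38 = 0.62
  A4 & ~A5 = min(a, b) on (0.96, 0.62) = 0.62
  (A4 & ~A5) & A5 = min(a, b) on (0.62, 0.38) = 0.38
  → value = 0.3800
|0.2262 − 0.3800| = 0.154

0.154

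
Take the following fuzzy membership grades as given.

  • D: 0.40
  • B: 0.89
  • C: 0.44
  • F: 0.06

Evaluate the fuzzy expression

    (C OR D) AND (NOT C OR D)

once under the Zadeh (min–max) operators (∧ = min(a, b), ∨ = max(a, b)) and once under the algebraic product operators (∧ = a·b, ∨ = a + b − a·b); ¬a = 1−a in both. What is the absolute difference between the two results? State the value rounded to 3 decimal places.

Under Zadeh (min–max):
  C OR D = max(a, b) on (0.44, 0.40) = 0.44
  NOT C = 1 − 0.44 = 0.56
  NOT C OR D = max(a, b) on (0.56, 0.40) = 0.56
  (C OR D) AND (NOT C OR D) = min(a, b) on (0.44, 0.56) = 0.44
  → value = 0.4400
Under algebraic product:
  C OR D = a + b − a·b on (0.4400, 0.4000) = 0.6640
  NOT C = 1 − 0.4400 = 0.5600
  NOT C OR D = a + b − a·b on (0.5600, 0.4000) = 0.7360
  (C OR D) AND (NOT C OR D) = a·b on (0.6640, 0.7360) = 0.4887
  → value = 0.4887
|0.4400 − 0.4887| = 0.049

0.049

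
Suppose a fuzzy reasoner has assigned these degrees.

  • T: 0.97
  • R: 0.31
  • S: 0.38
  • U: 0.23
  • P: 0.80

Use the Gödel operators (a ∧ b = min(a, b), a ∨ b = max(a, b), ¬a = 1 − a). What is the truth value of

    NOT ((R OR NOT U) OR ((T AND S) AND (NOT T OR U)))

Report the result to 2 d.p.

0.23

NOT U = 1 − 0.23 = 0.77
R OR NOT U = max(a, b) on (0.31, 0.77) = 0.77
T AND S = min(a, b) on (0.97, 0.38) = 0.38
NOT T = 1 − 0.97 = 0.03
NOT T OR U = max(a, b) on (0.03, 0.23) = 0.23
(T AND S) AND (NOT T OR U) = min(a, b) on (0.38, 0.23) = 0.23
(R OR NOT U) OR ((T AND S) AND (NOT T OR U)) = max(a, b) on (0.77, 0.23) = 0.77
NOT ((R OR NOT U) OR ((T AND S) AND (NOT T OR U))) = 1 − 0.77 = 0.23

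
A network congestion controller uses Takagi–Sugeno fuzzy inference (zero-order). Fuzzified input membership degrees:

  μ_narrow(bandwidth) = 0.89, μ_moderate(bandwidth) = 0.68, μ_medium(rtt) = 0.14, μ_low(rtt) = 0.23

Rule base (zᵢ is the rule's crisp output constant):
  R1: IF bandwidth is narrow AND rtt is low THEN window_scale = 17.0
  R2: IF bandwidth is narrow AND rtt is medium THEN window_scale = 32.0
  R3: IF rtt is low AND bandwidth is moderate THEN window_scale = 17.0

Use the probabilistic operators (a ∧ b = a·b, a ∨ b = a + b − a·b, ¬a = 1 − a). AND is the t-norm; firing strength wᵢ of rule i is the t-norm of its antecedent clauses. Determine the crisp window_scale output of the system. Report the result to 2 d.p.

20.85

R1 (z=17.0): narrow=0.89, low=0.23; AND[a·b] → w = 0.2047
R2 (z=32.0): narrow=0.89, medium=0.14; AND[a·b] → w = 0.1246
R3 (z=17.0): low=0.23, moderate=0.68; AND[a·b] → w = 0.1564
Weighted average = (0.2047·17.0 + 0.1246·32.0 + 0.1564·17.0) / (0.2047 + 0.1246 + 0.1564)
  = 10.1259 / 0.4857 = 20.85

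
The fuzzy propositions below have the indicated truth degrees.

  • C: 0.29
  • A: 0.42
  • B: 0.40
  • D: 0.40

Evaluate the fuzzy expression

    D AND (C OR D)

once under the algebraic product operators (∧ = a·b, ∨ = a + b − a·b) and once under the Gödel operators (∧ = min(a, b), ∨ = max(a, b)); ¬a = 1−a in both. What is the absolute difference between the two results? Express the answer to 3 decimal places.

0.170

Under algebraic product:
  C OR D = a + b − a·b on (0.2900, 0.4000) = 0.5740
  D AND (C OR D) = a·b on (0.4000, 0.5740) = 0.2296
  → value = 0.2296
Under Gödel:
  C OR D = max(a, b) on (0.29, 0.40) = 0.40
  D AND (C OR D) = min(a, b) on (0.40, 0.40) = 0.40
  → value = 0.4000
|0.2296 − 0.4000| = 0.170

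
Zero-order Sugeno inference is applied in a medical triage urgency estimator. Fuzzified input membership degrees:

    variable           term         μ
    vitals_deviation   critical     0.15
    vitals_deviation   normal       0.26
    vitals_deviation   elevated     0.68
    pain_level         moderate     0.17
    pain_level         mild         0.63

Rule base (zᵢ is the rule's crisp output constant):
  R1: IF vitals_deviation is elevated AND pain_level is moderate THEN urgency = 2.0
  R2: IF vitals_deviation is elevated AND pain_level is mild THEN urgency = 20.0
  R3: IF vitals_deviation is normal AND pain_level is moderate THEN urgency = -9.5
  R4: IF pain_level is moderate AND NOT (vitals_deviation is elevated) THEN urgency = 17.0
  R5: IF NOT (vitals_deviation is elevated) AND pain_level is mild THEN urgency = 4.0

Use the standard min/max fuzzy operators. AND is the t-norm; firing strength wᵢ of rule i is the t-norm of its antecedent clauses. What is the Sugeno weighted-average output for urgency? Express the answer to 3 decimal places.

10.613

R1 (z=2.0): elevated=0.68, moderate=0.17; AND[min(a, b)] → w = 0.17
R2 (z=20.0): elevated=0.68, mild=0.63; AND[min(a, b)] → w = 0.63
R3 (z=-9.5): normal=0.26, moderate=0.17; AND[min(a, b)] → w = 0.17
R4 (z=17.0): moderate=0.17, ¬elevated=1−0.68=0.32; AND[min(a, b)] → w = 0.17
R5 (z=4.0): ¬elevated=1−0.68=0.32, mild=0.63; AND[min(a, b)] → w = 0.32
Weighted average = (0.17·2.0 + 0.63·20.0 + 0.17·-9.5 + 0.17·17.0 + 0.32·4.0) / (0.17 + 0.63 + 0.17 + 0.17 + 0.32)
  = 15.4950 / 1.4600 = 10.613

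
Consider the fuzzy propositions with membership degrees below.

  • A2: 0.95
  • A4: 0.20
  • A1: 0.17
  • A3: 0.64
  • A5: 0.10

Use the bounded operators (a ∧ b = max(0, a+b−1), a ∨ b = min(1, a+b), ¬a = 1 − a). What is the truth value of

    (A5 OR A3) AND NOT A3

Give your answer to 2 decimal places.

A5 OR A3 = min(1, a+b) on (0.10, 0.64) = 0.74
NOT A3 = 1 − 0.64 = 0.36
(A5 OR A3) AND NOT A3 = max(0, a+b−1) on (0.74, 0.36) = 0.10

0.10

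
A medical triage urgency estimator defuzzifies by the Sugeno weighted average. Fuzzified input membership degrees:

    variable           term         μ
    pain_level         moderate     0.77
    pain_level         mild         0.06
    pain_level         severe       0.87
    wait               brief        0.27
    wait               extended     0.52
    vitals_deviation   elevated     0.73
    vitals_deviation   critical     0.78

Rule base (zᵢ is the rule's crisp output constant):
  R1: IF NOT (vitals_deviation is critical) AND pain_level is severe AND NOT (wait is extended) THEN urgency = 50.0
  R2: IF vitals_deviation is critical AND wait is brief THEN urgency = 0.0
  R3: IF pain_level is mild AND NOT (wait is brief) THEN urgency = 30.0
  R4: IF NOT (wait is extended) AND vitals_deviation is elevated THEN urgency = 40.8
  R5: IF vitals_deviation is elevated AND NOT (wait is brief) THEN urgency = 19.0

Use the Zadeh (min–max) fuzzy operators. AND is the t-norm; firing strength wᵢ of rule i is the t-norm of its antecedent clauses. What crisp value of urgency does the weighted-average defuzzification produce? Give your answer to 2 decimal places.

26.28

R1 (z=50.0): ¬critical=1−0.78=0.22, severe=0.87, ¬extended=1−0.52=0.48; AND[min(a, b)] → w = 0.22
R2 (z=0.0): critical=0.78, brief=0.27; AND[min(a, b)] → w = 0.27
R3 (z=30.0): mild=0.06, ¬brief=1−0.27=0.73; AND[min(a, b)] → w = 0.06
R4 (z=40.8): ¬extended=1−0.52=0.48, elevated=0.73; AND[min(a, b)] → w = 0.48
R5 (z=19.0): elevated=0.73, ¬brief=1−0.27=0.73; AND[min(a, b)] → w = 0.73
Weighted average = (0.22·50.0 + 0.27·0.0 + 0.06·30.0 + 0.48·40.8 + 0.73·19.0) / (0.22 + 0.27 + 0.06 + 0.48 + 0.73)
  = 46.2540 / 1.7600 = 26.28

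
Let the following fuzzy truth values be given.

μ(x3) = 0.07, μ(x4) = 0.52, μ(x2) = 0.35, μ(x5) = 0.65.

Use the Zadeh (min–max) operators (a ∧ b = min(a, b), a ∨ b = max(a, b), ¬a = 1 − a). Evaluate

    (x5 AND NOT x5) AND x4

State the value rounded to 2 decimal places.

NOT x5 = 1 − 0.65 = 0.35
x5 AND NOT x5 = min(a, b) on (0.65, 0.35) = 0.35
(x5 AND NOT x5) AND x4 = min(a, b) on (0.35, 0.52) = 0.35

0.35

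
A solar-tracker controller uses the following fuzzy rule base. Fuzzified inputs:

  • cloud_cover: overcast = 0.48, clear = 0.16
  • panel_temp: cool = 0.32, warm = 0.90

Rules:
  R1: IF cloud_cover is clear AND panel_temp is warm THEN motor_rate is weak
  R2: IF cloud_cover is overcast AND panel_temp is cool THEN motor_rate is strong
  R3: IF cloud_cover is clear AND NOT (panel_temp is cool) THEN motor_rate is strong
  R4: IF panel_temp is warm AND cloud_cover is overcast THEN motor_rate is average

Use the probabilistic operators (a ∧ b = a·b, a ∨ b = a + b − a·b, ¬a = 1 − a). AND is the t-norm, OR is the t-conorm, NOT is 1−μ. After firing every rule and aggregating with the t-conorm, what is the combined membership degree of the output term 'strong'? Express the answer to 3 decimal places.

0.246

R1: clear=0.16, warm=0.90; AND[a·b] → w = 0.1440
R2: overcast=0.48, cool=0.32; AND[a·b] → w = 0.1536
R3: clear=0.16, ¬cool=1−0.32=0.68; AND[a·b] → w = 0.1088
R4: warm=0.90, overcast=0.48; AND[a·b] → w = 0.4320
Rules with consequent 'strong': {R2, R3} → strengths 0.1536, 0.1088
Aggregate via t-conorm [a + b − a·b]: 0.2457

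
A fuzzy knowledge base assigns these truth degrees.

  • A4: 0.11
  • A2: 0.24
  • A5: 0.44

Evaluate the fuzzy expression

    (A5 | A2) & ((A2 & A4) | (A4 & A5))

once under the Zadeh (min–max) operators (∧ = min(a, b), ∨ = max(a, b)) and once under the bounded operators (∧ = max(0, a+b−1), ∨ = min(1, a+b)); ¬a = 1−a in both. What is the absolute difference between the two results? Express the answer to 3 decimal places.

Under Zadeh (min–max):
  A5 | A2 = max(a, b) on (0.44, 0.24) = 0.44
  A2 & A4 = min(a, b) on (0.24, 0.11) = 0.11
  A4 & A5 = min(a, b) on (0.11, 0.44) = 0.11
  (A2 & A4) | (A4 & A5) = max(a, b) on (0.11, 0.11) = 0.11
  (A5 | A2) & ((A2 & A4) | (A4 & A5)) = min(a, b) on (0.44, 0.11) = 0.11
  → value = 0.1100
Under bounded:
  A5 | A2 = min(1, a+b) on (0.44, 0.24) = 0.68
  A2 & A4 = max(0, a+b−1) on (0.24, 0.11) = 0.00
  A4 & A5 = max(0, a+b−1) on (0.11, 0.44) = 0.00
  (A2 & A4) | (A4 & A5) = min(1, a+b) on (0.00, 0.00) = 0.00
  (A5 | A2) & ((A2 & A4) | (A4 & A5)) = max(0, a+b−1) on (0.68, 0.00) = 0.00
  → value = 0.0000
|0.1100 − 0.0000| = 0.110

0.110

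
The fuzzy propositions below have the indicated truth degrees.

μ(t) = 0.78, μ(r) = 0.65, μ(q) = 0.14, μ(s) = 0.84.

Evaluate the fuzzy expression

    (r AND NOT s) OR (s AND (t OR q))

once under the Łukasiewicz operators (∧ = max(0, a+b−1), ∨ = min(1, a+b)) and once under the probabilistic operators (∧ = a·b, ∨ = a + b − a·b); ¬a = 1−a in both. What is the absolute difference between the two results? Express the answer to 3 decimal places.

0.046

Under Łukasiewicz:
  NOT s = 1 − 0.84 = 0.16
  r AND NOT s = max(0, a+b−1) on (0.65, 0.16) = 0.00
  t OR q = min(1, a+b) on (0.78, 0.14) = 0.92
  s AND (t OR q) = max(0, a+b−1) on (0.84, 0.92) = 0.76
  (r AND NOT s) OR (s AND (t OR q)) = min(1, a+b) on (0.00, 0.76) = 0.76
  → value = 0.7600
Under probabilistic:
  NOT s = 1 − 0.8400 = 0.1600
  r AND NOT s = a·b on (0.6500, 0.1600) = 0.1040
  t OR q = a + b − a·b on (0.7800, 0.1400) = 0.8108
  s AND (t OR q) = a·b on (0.8400, 0.8108) = 0.6811
  (r AND NOT s) OR (s AND (t OR q)) = a + b − a·b on (0.1040, 0.6811) = 0.7142
  → value = 0.7142
|0.7600 − 0.7142| = 0.046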